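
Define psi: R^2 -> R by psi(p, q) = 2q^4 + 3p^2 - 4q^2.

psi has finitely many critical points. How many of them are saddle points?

psi separates as a function of p plus a function of q, so ∇psi=0 decouples.
∂psi/∂p = 6p = 0 at p ∈ {0}; ∂psi/∂q = 8q(q - 1)(q + 1) = 0 at q ∈ {-1, 0, 1}.
The Hessian is diagonal: diag(psi_pp, psi_qq). Second derivatives: psi_pp(0)=6; psi_qq(-1)=16, psi_qq(0)=-8, psi_qq(1)=16.
Saddle points occur where the two diagonal entries have opposite signs: (0, 0). Count: 1.

1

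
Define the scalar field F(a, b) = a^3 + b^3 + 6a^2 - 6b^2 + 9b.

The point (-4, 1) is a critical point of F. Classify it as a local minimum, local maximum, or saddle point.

The mixed partial ∂²F/∂a∂b is 0, so the Hessian at any point is diag(F_aa, F_bb) = diag(6(a + 2), 6(b - 2)).
At (-4, 1): H = diag(-12, -6).
Both eigenvalues are negative, so H is negative definite: a local maximum.

local maximum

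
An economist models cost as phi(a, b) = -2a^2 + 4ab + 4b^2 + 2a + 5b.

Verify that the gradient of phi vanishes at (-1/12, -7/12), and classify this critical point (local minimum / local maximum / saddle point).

∇phi = (-4a + 4b + 2, 4a + 8b + 5); substituting (-1/12, -7/12) gives ∇phi = (0, 0), so (-1/12, -7/12) is indeed a critical point.
The Hessian of phi is constant: H = [[-4, 4], [4, 8]].
det(H) = (-4)·8 − 4² = -48.
Since det(H) < 0, H is indefinite and the critical point is a saddle point.

saddle point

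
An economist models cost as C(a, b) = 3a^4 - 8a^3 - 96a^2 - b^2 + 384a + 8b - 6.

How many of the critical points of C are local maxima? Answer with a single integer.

C separates as a function of a plus a function of b, so ∇C=0 decouples.
∂C/∂a = 12(a - 4)(a - 2)(a + 4) = 0 at a ∈ {-4, 2, 4}; ∂C/∂b = -2(b - 4) = 0 at b ∈ {4}.
The Hessian is diagonal: diag(C_aa, C_bb). Second derivatives: C_aa(-4)=576, C_aa(2)=-144, C_aa(4)=192; C_bb(4)=-2.
Local maxima occur where both diagonal entries negative: (2, 4). Count: 1.

1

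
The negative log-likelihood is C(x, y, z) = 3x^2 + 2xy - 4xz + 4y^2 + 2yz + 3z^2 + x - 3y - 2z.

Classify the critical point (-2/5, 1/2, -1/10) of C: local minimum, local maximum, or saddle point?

local minimum

The Hessian is constant: H = [[6, 2, -4], [2, 8, 2], [-4, 2, 6]].
Leading principal minors: Δ₁ = 6, Δ₂ = 44, Δ₃ = 80.
All leading minors are positive, so H is positive definite: a local minimum.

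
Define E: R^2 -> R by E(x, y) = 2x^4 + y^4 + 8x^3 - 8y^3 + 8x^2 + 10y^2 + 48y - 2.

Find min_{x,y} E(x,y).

-31

E(x,y) separates as P(x) + Q(y) − 2, so its minimum is min P + min Q − 2.
P'(x) = 8x(x + 1)(x + 2) vanishes at x ∈ {-2, -1, 0}; Q'(y) = 4(y - 4)(y - 3)(y + 1) vanishes at y ∈ {-1, 3, 4}.
Local minima of P (where P''>0): P(-2)=0, P(0)=0. Local minima of Q: Q(-1)=-29, Q(4)=96.
So the global minimum of E is P(-2) + Q(-1) − 2 = 0 − 29 − 2 = -31, attained at (-2, -1).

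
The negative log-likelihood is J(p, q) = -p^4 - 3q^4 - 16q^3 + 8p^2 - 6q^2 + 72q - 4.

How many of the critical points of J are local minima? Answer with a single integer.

J separates as a function of p plus a function of q, so ∇J=0 decouples.
∂J/∂p = -4p(p - 2)(p + 2) = 0 at p ∈ {-2, 0, 2}; ∂J/∂q = -12(q - 1)(q + 2)(q + 3) = 0 at q ∈ {-3, -2, 1}.
The Hessian is diagonal: diag(J_pp, J_qq). Second derivatives: J_pp(-2)=-32, J_pp(0)=16, J_pp(2)=-32; J_qq(-3)=-48, J_qq(-2)=36, J_qq(1)=-144.
Local minima occur where both diagonal entries positive: (0, -2). Count: 1.

1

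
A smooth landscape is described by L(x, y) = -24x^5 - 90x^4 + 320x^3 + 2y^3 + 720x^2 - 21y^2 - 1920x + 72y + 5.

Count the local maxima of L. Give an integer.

2

L separates as a function of x plus a function of y, so ∇L=0 decouples.
∂L/∂x = -120(x - 2)(x - 1)(x + 2)(x + 4) = 0 at x ∈ {-4, -2, 1, 2}; ∂L/∂y = 6(y - 4)(y - 3) = 0 at y ∈ {3, 4}.
The Hessian is diagonal: diag(L_xx, L_yy). Second derivatives: L_xx(-4)=7200, L_xx(-2)=-2880, L_xx(1)=1800, L_xx(2)=-2880; L_yy(3)=-6, L_yy(4)=6.
Local maxima occur where both diagonal entries negative: (-2, 3), (2, 3). Count: 2.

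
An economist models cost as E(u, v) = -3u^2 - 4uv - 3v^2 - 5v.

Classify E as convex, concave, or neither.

E is quadratic, so its Hessian is the constant matrix H = [[-6, -4], [-4, -6]].
det(H) = 20, tr(H) = -12.
det(H) > 0 and tr(H) < 0, so H is negative definite everywhere: concave.

concave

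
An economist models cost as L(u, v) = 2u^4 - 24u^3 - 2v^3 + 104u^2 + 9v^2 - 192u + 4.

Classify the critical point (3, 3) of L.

The mixed partial ∂²L/∂u∂v is 0, so the Hessian at any point is diag(L_uu, L_vv) = diag(8(3u^2 - 18u + 26), 6(-2v + 3)).
At (3, 3): H = diag(-8, -18).
Both eigenvalues are negative, so H is negative definite: a local maximum.

local maximum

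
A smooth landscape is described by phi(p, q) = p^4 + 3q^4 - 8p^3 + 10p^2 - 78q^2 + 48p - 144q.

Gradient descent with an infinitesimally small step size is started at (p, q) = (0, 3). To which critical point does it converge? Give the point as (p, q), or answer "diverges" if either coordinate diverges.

phi is separable, so gradient descent decouples: p follows -∂phi/∂p, q follows -∂phi/∂q.
∂phi/∂p = 4(p - 4)(p - 3)(p + 1); at p=0 this is 48, so p decreases.
∂phi/∂q = 12(q - 4)(q + 1)(q + 3); at q=3 this is -288, so q increases.
p converges to its nearest critical value -1 (a local min of the p-part); q converges to 4. The iterate converges to (-1, 4).

(-1, 4)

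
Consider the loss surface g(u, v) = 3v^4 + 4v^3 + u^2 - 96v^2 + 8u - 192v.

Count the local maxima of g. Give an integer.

g separates as a function of u plus a function of v, so ∇g=0 decouples.
∂g/∂u = 2(u + 4) = 0 at u ∈ {-4}; ∂g/∂v = 12(v - 4)(v + 1)(v + 4) = 0 at v ∈ {-4, -1, 4}.
The Hessian is diagonal: diag(g_uu, g_vv). Second derivatives: g_uu(-4)=2; g_vv(-4)=288, g_vv(-1)=-180, g_vv(4)=480.
Local maxima occur where both diagonal entries negative: none. Count: 0.

0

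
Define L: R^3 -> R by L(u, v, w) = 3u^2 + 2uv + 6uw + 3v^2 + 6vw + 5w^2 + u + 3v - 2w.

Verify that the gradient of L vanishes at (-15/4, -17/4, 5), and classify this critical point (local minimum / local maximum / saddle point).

local minimum

∇L = (6u + 2v + 6w + 1, 2u + 6v + 6w + 3, 6u + 6v + 10w - 2); substituting (-15/4, -17/4, 5) gives ∇L = (0, 0, 0), so (-15/4, -17/4, 5) is indeed a critical point.
The Hessian is constant: H = [[6, 2, 6], [2, 6, 6], [6, 6, 10]].
Leading principal minors: Δ₁ = 6, Δ₂ = 32, Δ₃ = 32.
All leading minors are positive, so H is positive definite: a local minimum.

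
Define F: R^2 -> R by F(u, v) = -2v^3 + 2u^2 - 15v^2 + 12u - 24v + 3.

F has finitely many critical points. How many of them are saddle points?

1

F separates as a function of u plus a function of v, so ∇F=0 decouples.
∂F/∂u = 4(u + 3) = 0 at u ∈ {-3}; ∂F/∂v = -6(v + 1)(v + 4) = 0 at v ∈ {-4, -1}.
The Hessian is diagonal: diag(F_uu, F_vv). Second derivatives: F_uu(-3)=4; F_vv(-4)=18, F_vv(-1)=-18.
Saddle points occur where the two diagonal entries have opposite signs: (-3, -1). Count: 1.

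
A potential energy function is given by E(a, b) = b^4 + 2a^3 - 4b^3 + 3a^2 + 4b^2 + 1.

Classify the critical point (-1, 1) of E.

local maximum

The mixed partial ∂²E/∂a∂b is 0, so the Hessian at any point is diag(E_aa, E_bb) = diag(6(2a + 1), 4(3b^2 - 6b + 2)).
At (-1, 1): H = diag(-6, -4).
Both eigenvalues are negative, so H is negative definite: a local maximum.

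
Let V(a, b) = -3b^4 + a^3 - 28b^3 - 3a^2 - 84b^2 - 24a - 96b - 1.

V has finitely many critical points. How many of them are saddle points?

V separates as a function of a plus a function of b, so ∇V=0 decouples.
∂V/∂a = 3(a - 4)(a + 2) = 0 at a ∈ {-2, 4}; ∂V/∂b = -12(b + 1)(b + 2)(b + 4) = 0 at b ∈ {-4, -2, -1}.
The Hessian is diagonal: diag(V_aa, V_bb). Second derivatives: V_aa(-2)=-18, V_aa(4)=18; V_bb(-4)=-72, V_bb(-2)=24, V_bb(-1)=-36.
Saddle points occur where the two diagonal entries have opposite signs: (-2, -2), (4, -4), (4, -1). Count: 3.

3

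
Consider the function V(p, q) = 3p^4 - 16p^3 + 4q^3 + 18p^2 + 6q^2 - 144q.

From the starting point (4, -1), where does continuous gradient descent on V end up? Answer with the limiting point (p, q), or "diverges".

V is separable, so gradient descent decouples: p follows -∂V/∂p, q follows -∂V/∂q.
∂V/∂p = 12p(p - 3)(p - 1); at p=4 this is 144, so p decreases.
∂V/∂q = 12(q - 3)(q + 4); at q=-1 this is -144, so q increases.
p converges to its nearest critical value 3 (a local min of the p-part); q converges to 3. The iterate converges to (3, 3).

(3, 3)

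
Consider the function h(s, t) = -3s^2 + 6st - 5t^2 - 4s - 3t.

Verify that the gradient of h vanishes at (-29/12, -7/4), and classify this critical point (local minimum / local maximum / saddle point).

∇h = (-6s + 6t - 4, 6s - 10t - 3); substituting (-29/12, -7/4) gives ∇h = (0, 0), so (-29/12, -7/4) is indeed a critical point.
The Hessian of h is constant: H = [[-6, 6], [6, -10]].
det(H) = (-6)·(-10) − 6² = 24.
det(H) > 0 and tr(H) = -16 < 0, so H is negative definite and the point is a local maximum.

local maximum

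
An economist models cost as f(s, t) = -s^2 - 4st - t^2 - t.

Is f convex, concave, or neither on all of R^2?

neither

f is quadratic, so its Hessian is the constant matrix H = [[-2, -4], [-4, -2]].
det(H) = -12, tr(H) = -4.
det(H) < 0, so H is indefinite: neither convex nor concave.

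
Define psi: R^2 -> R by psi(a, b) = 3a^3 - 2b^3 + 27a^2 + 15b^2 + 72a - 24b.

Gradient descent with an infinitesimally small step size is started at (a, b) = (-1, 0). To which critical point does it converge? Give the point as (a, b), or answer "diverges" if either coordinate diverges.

psi is separable, so gradient descent decouples: a follows -∂psi/∂a, b follows -∂psi/∂b.
∂psi/∂a = 9(a + 2)(a + 4); at a=-1 this is 27, so a decreases.
∂psi/∂b = -6(b - 4)(b - 1); at b=0 this is -24, so b increases.
a converges to its nearest critical value -2 (a local min of the a-part); b converges to 1. The iterate converges to (-2, 1).

(-2, 1)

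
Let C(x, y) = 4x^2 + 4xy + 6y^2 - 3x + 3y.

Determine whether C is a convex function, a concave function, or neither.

C is quadratic, so its Hessian is the constant matrix H = [[8, 4], [4, 12]].
det(H) = 80, tr(H) = 20.
det(H) > 0 and tr(H) > 0, so H is positive definite everywhere: convex.

convex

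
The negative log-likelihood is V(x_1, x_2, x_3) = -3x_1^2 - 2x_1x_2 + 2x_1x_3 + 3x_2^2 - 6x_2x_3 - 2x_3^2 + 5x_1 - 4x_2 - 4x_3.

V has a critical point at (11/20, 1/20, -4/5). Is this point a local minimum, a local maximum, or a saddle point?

saddle point

The Hessian is constant: H = [[-6, -2, 2], [-2, 6, -6], [2, -6, -4]].
Leading principal minors: Δ₁ = -6, Δ₂ = -40, Δ₃ = 400.
The minors fit neither the all-positive nor the alternating-sign pattern, so H is indefinite: a saddle point.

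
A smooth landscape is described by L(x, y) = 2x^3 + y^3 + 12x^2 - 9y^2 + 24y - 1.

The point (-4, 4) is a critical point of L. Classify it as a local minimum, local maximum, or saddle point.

The mixed partial ∂²L/∂x∂y is 0, so the Hessian at any point is diag(L_xx, L_yy) = diag(12(x + 2), 6(y - 3)).
At (-4, 4): H = diag(-24, 6).
The eigenvalues have opposite signs, so H is indefinite: a saddle point.

saddle point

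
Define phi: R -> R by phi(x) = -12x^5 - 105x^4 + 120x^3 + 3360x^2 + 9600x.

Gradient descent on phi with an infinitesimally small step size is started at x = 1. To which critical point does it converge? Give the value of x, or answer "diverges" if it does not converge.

-2

phi'(x) = -60(x - 4)(x + 2)(x + 4)(x + 5), so phi'(1) = 16200.
Gradient descent moves in the -phi' direction, i.e. x is decreasing.
The nearest critical point in that direction is x = -2, where phi'' = 2160 > 0 (a local minimum). The iterate converges there.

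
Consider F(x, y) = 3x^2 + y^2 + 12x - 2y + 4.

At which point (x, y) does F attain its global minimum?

F(x,y) separates as P(x) + Q(y) + 4, so its minimum is min P + min Q + 4.
P'(x) = 6x + 12 vanishes at x ∈ {-2}; Q'(y) = 2y - 2 vanishes at y ∈ {1}.
Local minima of P (where P''>0): P(-2)=-12. Local minima of Q: Q(1)=-1.
So the global minimum of F is P(-2) + Q(1) + 4 = -12 − 1 + 4 = -9, attained at (-2, 1).

(-2, 1)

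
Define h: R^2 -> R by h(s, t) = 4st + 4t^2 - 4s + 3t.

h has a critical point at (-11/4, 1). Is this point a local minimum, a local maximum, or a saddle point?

The Hessian of h is constant: H = [[0, 4], [4, 8]].
det(H) = 0·8 − 4² = -16.
Since det(H) < 0, H is indefinite and the critical point is a saddle point.

saddle point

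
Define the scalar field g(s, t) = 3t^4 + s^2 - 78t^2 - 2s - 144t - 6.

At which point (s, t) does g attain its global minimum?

g(s,t) separates as P(s) + Q(t) − 6, so its minimum is min P + min Q − 6.
P'(s) = 2s - 2 vanishes at s ∈ {1}; Q'(t) = 12(t - 4)(t + 1)(t + 3) vanishes at t ∈ {-3, -1, 4}.
Local minima of P (where P''>0): P(1)=-1. Local minima of Q: Q(-3)=-27, Q(4)=-1056.
So the global minimum of g is P(1) + Q(4) − 6 = -1 − 1056 − 6 = -1063, attained at (1, 4).

(1, 4)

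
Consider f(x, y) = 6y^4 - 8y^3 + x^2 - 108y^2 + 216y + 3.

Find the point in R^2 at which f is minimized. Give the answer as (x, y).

f(x,y) separates as P(x) + Q(y) + 3, so its minimum is min P + min Q + 3.
P'(x) = 2x vanishes at x ∈ {0}; Q'(y) = 24(y - 3)(y - 1)(y + 3) vanishes at y ∈ {-3, 1, 3}.
Local minima of P (where P''>0): P(0)=0. Local minima of Q: Q(-3)=-918, Q(3)=-54.
So the global minimum of f is P(0) + Q(-3) + 3 = 0 − 918 + 3 = -915, attained at (0, -3).

(0, -3)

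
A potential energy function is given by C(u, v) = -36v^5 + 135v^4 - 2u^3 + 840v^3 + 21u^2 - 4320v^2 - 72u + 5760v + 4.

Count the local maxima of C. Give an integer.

C separates as a function of u plus a function of v, so ∇C=0 decouples.
∂C/∂u = -6(u - 4)(u - 3) = 0 at u ∈ {3, 4}; ∂C/∂v = -180(v - 4)(v - 2)(v - 1)(v + 4) = 0 at v ∈ {-4, 1, 2, 4}.
The Hessian is diagonal: diag(C_uu, C_vv). Second derivatives: C_uu(3)=6, C_uu(4)=-6; C_vv(-4)=43200, C_vv(1)=-2700, C_vv(2)=2160, C_vv(4)=-8640.
Local maxima occur where both diagonal entries negative: (4, 1), (4, 4). Count: 2.

2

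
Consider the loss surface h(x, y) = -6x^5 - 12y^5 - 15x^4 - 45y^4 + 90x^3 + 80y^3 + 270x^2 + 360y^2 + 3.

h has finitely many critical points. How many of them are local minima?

4

h separates as a function of x plus a function of y, so ∇h=0 decouples.
∂h/∂x = -30x(x - 3)(x + 2)(x + 3) = 0 at x ∈ {-3, -2, 0, 3}; ∂h/∂y = -60y(y - 2)(y + 2)(y + 3) = 0 at y ∈ {-3, -2, 0, 2}.
The Hessian is diagonal: diag(h_xx, h_yy). Second derivatives: h_xx(-3)=540, h_xx(-2)=-300, h_xx(0)=540, h_xx(3)=-2700; h_yy(-3)=900, h_yy(-2)=-480, h_yy(0)=720, h_yy(2)=-2400.
Local minima occur where both diagonal entries positive: (-3, -3), (-3, 0), (0, -3), (0, 0). Count: 4.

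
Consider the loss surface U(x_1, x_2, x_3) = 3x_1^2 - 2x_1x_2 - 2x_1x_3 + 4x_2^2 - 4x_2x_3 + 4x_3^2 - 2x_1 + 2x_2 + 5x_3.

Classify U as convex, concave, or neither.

U is quadratic, so its Hessian is the constant matrix H = [[6, -2, -2], [-2, 8, -4], [-2, -4, 8]].
Leading principal minors: 6, 44, 192.
All positive ⇒ H ≻ 0 ⇒ convex.

convex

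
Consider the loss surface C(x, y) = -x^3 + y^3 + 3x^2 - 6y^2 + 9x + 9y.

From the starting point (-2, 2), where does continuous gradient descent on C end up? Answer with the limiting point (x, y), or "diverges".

C is separable, so gradient descent decouples: x follows -∂C/∂x, y follows -∂C/∂y.
∂C/∂x = -3(x - 3)(x + 1); at x=-2 this is -15, so x increases.
∂C/∂y = 3(y - 3)(y - 1); at y=2 this is -3, so y increases.
x converges to its nearest critical value -1 (a local min of the x-part); y converges to 3. The iterate converges to (-1, 3).

(-1, 3)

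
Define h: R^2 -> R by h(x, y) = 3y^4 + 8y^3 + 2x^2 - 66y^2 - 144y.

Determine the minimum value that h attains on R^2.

h(x,y) separates as P(x) + Q(y), so its minimum is min P + min Q.
P'(x) = 4x vanishes at x ∈ {0}; Q'(y) = 12(y - 3)(y + 1)(y + 4) vanishes at y ∈ {-4, -1, 3}.
Local minima of P (where P''>0): P(0)=0. Local minima of Q: Q(-4)=-224, Q(3)=-567.
So the global minimum of h is P(0) + Q(3) = 0 − 567 = -567, attained at (0, 3).

-567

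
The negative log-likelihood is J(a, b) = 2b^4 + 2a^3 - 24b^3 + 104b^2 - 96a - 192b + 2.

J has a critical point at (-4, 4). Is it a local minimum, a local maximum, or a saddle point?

The mixed partial ∂²J/∂a∂b is 0, so the Hessian at any point is diag(J_aa, J_bb) = diag(12a, 8(3b^2 - 18b + 26)).
At (-4, 4): H = diag(-48, 16).
The eigenvalues have opposite signs, so H is indefinite: a saddle point.

saddle point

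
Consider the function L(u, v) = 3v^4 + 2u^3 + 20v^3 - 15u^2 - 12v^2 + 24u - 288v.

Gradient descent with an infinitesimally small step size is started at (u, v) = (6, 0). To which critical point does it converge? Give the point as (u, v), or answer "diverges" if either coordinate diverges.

(4, 2)

L is separable, so gradient descent decouples: u follows -∂L/∂u, v follows -∂L/∂v.
∂L/∂u = 6(u - 4)(u - 1); at u=6 this is 60, so u decreases.
∂L/∂v = 12(v - 2)(v + 3)(v + 4); at v=0 this is -288, so v increases.
u converges to its nearest critical value 4 (a local min of the u-part); v converges to 2. The iterate converges to (4, 2).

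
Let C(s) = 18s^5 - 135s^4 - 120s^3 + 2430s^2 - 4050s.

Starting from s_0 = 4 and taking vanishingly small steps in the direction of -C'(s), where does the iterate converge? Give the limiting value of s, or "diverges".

5

C'(s) = 90(s - 5)(s - 3)(s - 1)(s + 3), so C'(4) = -1890.
Gradient descent moves in the -C' direction, i.e. s is increasing.
The nearest critical point in that direction is s = 5, where C'' = 5760 > 0 (a local minimum). The iterate converges there.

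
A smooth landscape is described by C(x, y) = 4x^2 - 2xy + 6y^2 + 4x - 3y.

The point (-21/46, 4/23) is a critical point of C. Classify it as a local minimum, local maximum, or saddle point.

local minimum

The Hessian of C is constant: H = [[8, -2], [-2, 12]].
det(H) = 8·12 − (-2)² = 92.
det(H) > 0 and tr(H) = 20 > 0, so H is positive definite and the point is a local minimum.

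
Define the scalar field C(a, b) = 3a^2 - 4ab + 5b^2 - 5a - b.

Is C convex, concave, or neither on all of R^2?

C is quadratic, so its Hessian is the constant matrix H = [[6, -4], [-4, 10]].
det(H) = 44, tr(H) = 16.
det(H) > 0 and tr(H) > 0, so H is positive definite everywhere: convex.

convex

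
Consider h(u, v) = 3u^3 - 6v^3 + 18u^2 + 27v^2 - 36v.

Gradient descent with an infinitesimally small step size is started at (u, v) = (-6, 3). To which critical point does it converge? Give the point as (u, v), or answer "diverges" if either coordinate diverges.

diverges

h is separable, so gradient descent decouples: u follows -∂h/∂u, v follows -∂h/∂v.
∂h/∂u = 9u(u + 4); at u=-6 this is 108, so u decreases.
∂h/∂v = -18(v - 2)(v - 1); at v=3 this is -36, so v increases.
The u-coordinate has no critical point in that direction and runs off to infinity.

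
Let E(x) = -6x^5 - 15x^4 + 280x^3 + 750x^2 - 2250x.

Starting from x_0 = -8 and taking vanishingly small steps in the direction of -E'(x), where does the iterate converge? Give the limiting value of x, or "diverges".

E'(x) = -30(x - 5)(x - 1)(x + 3)(x + 5), so E'(-8) = -52650.
Gradient descent moves in the -E' direction, i.e. x is increasing.
The nearest critical point in that direction is x = -5, where E'' = 3600 > 0 (a local minimum). The iterate converges there.

-5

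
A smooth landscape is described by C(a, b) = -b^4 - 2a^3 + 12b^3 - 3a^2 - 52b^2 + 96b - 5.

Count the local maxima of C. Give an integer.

C separates as a function of a plus a function of b, so ∇C=0 decouples.
∂C/∂a = -6a(a + 1) = 0 at a ∈ {-1, 0}; ∂C/∂b = -4(b - 4)(b - 3)(b - 2) = 0 at b ∈ {2, 3, 4}.
The Hessian is diagonal: diag(C_aa, C_bb). Second derivatives: C_aa(-1)=6, C_aa(0)=-6; C_bb(2)=-8, C_bb(3)=4, C_bb(4)=-8.
Local maxima occur where both diagonal entries negative: (0, 2), (0, 4). Count: 2.

2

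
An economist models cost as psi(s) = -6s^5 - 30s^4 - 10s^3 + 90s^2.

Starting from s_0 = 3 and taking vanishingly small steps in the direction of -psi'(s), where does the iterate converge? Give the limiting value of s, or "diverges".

psi'(s) = -30s(s - 1)(s + 2)(s + 3), so psi'(3) = -5400.
Gradient descent moves in the -psi' direction, i.e. s is increasing.
There is no critical point above s=3, and psi' keeps the same sign, so the iterate runs off to +∞.

diverges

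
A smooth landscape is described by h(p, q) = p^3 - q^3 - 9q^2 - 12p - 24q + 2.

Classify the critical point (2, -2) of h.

The mixed partial ∂²h/∂p∂q is 0, so the Hessian at any point is diag(h_pp, h_qq) = diag(6p, -6(q + 3)).
At (2, -2): H = diag(12, -6).
The eigenvalues have opposite signs, so H is indefinite: a saddle point.

saddle point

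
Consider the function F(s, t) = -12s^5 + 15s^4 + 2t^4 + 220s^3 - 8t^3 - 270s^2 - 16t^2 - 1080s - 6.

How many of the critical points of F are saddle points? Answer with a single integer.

F separates as a function of s plus a function of t, so ∇F=0 decouples.
∂F/∂s = -60(s - 3)(s - 2)(s + 1)(s + 3) = 0 at s ∈ {-3, -1, 2, 3}; ∂F/∂t = 8t(t - 4)(t + 1) = 0 at t ∈ {-1, 0, 4}.
The Hessian is diagonal: diag(F_ss, F_tt). Second derivatives: F_ss(-3)=3600, F_ss(-1)=-1440, F_ss(2)=900, F_ss(3)=-1440; F_tt(-1)=40, F_tt(0)=-32, F_tt(4)=160.
Saddle points occur where the two diagonal entries have opposite signs: (-3, 0), (-1, -1), (-1, 4), (2, 0), (3, -1), (3, 4). Count: 6.

6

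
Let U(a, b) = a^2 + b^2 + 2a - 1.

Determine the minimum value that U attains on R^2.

U(a,b) separates as P(a) + Q(b) − 1, so its minimum is min P + min Q − 1.
P'(a) = 2a + 2 vanishes at a ∈ {-1}; Q'(b) = 2b vanishes at b ∈ {0}.
Local minima of P (where P''>0): P(-1)=-1. Local minima of Q: Q(0)=0.
So the global minimum of U is P(-1) + Q(0) − 1 = -1 + 0 − 1 = -2, attained at (-1, 0).

-2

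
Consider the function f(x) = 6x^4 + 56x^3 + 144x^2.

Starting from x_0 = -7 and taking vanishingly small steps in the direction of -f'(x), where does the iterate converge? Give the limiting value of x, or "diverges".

f'(x) = 24x(x + 3)(x + 4), so f'(-7) = -2016.
Gradient descent moves in the -f' direction, i.e. x is increasing.
The nearest critical point in that direction is x = -4, where f'' = 96 > 0 (a local minimum). The iterate converges there.

-4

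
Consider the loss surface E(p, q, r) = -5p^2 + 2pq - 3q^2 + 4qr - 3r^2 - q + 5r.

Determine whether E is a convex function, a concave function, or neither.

concave

E is quadratic, so its Hessian is the constant matrix H = [[-10, 2, 0], [2, -6, 4], [0, 4, -6]].
Leading principal minors: -10, 56, -176.
Signs alternate −, +, − ⇒ H ≺ 0 ⇒ concave.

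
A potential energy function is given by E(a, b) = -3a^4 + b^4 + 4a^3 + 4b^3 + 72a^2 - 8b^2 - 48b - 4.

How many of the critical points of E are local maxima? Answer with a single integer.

E separates as a function of a plus a function of b, so ∇E=0 decouples.
∂E/∂a = -12a(a - 4)(a + 3) = 0 at a ∈ {-3, 0, 4}; ∂E/∂b = 4(b - 2)(b + 2)(b + 3) = 0 at b ∈ {-3, -2, 2}.
The Hessian is diagonal: diag(E_aa, E_bb). Second derivatives: E_aa(-3)=-252, E_aa(0)=144, E_aa(4)=-336; E_bb(-3)=20, E_bb(-2)=-16, E_bb(2)=80.
Local maxima occur where both diagonal entries negative: (-3, -2), (4, -2). Count: 2.

2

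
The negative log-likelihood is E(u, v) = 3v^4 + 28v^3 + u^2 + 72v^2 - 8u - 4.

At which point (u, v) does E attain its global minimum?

E(u,v) separates as P(u) + Q(v) − 4, so its minimum is min P + min Q − 4.
P'(u) = 2u - 8 vanishes at u ∈ {4}; Q'(v) = 12v(v + 3)(v + 4) vanishes at v ∈ {-4, -3, 0}.
Local minima of P (where P''>0): P(4)=-16. Local minima of Q: Q(-4)=128, Q(0)=0.
So the global minimum of E is P(4) + Q(0) − 4 = -16 + 0 − 4 = -20, attained at (4, 0).

(4, 0)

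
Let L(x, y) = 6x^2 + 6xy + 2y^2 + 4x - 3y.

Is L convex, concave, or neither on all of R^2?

L is quadratic, so its Hessian is the constant matrix H = [[12, 6], [6, 4]].
det(H) = 12, tr(H) = 16.
det(H) > 0 and tr(H) > 0, so H is positive definite everywhere: convex.

convex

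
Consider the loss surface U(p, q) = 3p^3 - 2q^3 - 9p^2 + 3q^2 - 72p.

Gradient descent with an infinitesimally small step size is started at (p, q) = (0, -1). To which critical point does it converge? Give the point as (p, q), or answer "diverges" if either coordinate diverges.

U is separable, so gradient descent decouples: p follows -∂U/∂p, q follows -∂U/∂q.
∂U/∂p = 9(p - 4)(p + 2); at p=0 this is -72, so p increases.
∂U/∂q = -6q(q - 1); at q=-1 this is -12, so q increases.
p converges to its nearest critical value 4 (a local min of the p-part); q converges to 0. The iterate converges to (4, 0).

(4, 0)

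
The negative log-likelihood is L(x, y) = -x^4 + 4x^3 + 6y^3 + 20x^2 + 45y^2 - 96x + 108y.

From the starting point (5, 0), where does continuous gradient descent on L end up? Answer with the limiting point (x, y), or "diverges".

diverges

L is separable, so gradient descent decouples: x follows -∂L/∂x, y follows -∂L/∂y.
∂L/∂x = -4(x - 4)(x - 2)(x + 3); at x=5 this is -96, so x increases.
∂L/∂y = 18(y + 2)(y + 3); at y=0 this is 108, so y decreases.
The x-coordinate has no critical point in that direction and runs off to infinity.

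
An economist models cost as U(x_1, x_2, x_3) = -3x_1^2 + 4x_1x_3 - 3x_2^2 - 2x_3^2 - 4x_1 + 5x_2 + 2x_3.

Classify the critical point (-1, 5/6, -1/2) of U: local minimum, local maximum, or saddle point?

The Hessian is constant: H = [[-6, 0, 4], [0, -6, 0], [4, 0, -4]].
Leading principal minors: Δ₁ = -6, Δ₂ = 36, Δ₃ = -48.
The minors alternate sign starting negative (−, +, −), so H is negative definite: a local maximum.

local maximum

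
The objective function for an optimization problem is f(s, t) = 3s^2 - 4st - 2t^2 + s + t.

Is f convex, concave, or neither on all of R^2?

f is quadratic, so its Hessian is the constant matrix H = [[6, -4], [-4, -4]].
det(H) = -40, tr(H) = 2.
det(H) < 0, so H is indefinite: neither convex nor concave.

neither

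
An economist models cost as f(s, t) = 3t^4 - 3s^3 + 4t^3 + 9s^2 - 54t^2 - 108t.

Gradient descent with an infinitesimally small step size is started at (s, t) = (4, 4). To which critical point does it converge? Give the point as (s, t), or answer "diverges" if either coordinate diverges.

f is separable, so gradient descent decouples: s follows -∂f/∂s, t follows -∂f/∂t.
∂f/∂s = -9s(s - 2); at s=4 this is -72, so s increases.
∂f/∂t = 12(t - 3)(t + 1)(t + 3); at t=4 this is 420, so t decreases.
The s-coordinate has no critical point in that direction and runs off to infinity.

diverges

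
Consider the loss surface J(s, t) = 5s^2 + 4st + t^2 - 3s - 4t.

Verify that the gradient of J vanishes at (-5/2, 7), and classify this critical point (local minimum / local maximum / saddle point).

∇J = (10s + 4t - 3, 4s + 2t - 4); substituting (-5/2, 7) gives ∇J = (0, 0), so (-5/2, 7) is indeed a critical point.
The Hessian of J is constant: H = [[10, 4], [4, 2]].
det(H) = 10·2 − 4² = 4.
det(H) > 0 and tr(H) = 12 > 0, so H is positive definite and the point is a local minimum.

local minimum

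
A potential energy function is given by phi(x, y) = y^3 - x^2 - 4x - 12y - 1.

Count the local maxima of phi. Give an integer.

1

phi separates as a function of x plus a function of y, so ∇phi=0 decouples.
∂phi/∂x = -2(x + 2) = 0 at x ∈ {-2}; ∂phi/∂y = 3(y - 2)(y + 2) = 0 at y ∈ {-2, 2}.
The Hessian is diagonal: diag(phi_xx, phi_yy). Second derivatives: phi_xx(-2)=-2; phi_yy(-2)=-12, phi_yy(2)=12.
Local maxima occur where both diagonal entries negative: (-2, -2). Count: 1.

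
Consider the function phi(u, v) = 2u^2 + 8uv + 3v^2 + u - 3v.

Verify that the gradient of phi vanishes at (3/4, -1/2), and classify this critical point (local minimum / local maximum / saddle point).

∇phi = (4u + 8v + 1, 8u + 6v - 3); substituting (3/4, -1/2) gives ∇phi = (0, 0), so (3/4, -1/2) is indeed a critical point.
The Hessian of phi is constant: H = [[4, 8], [8, 6]].
det(H) = 4·6 − 8² = -40.
Since det(H) < 0, H is indefinite and the critical point is a saddle point.

saddle point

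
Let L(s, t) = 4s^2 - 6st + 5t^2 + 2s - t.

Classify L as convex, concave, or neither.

convex

L is quadratic, so its Hessian is the constant matrix H = [[8, -6], [-6, 10]].
det(H) = 44, tr(H) = 18.
det(H) > 0 and tr(H) > 0, so H is positive definite everywhere: convex.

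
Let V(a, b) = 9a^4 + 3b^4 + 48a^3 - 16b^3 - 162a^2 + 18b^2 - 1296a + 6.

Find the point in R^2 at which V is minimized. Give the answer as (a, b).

V(a,b) separates as P(a) + Q(b) + 6, so its minimum is min P + min Q + 6.
P'(a) = 36(a - 3)(a + 3)(a + 4) vanishes at a ∈ {-4, -3, 3}; Q'(b) = 12b(b - 3)(b - 1) vanishes at b ∈ {0, 1, 3}.
Local minima of P (where P''>0): P(-4)=1824, P(3)=-3321. Local minima of Q: Q(0)=0, Q(3)=-27.
So the global minimum of V is P(3) + Q(3) + 6 = -3321 − 27 + 6 = -3342, attained at (3, 3).

(3, 3)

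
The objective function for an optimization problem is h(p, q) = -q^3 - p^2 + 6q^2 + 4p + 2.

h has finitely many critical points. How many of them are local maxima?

1

h separates as a function of p plus a function of q, so ∇h=0 decouples.
∂h/∂p = -2(p - 2) = 0 at p ∈ {2}; ∂h/∂q = -3q(q - 4) = 0 at q ∈ {0, 4}.
The Hessian is diagonal: diag(h_pp, h_qq). Second derivatives: h_pp(2)=-2; h_qq(0)=12, h_qq(4)=-12.
Local maxima occur where both diagonal entries negative: (2, 4). Count: 1.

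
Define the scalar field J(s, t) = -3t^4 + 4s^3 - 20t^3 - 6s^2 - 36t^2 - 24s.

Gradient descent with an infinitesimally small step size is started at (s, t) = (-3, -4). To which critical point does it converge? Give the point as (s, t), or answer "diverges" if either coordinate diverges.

diverges

J is separable, so gradient descent decouples: s follows -∂J/∂s, t follows -∂J/∂t.
∂J/∂s = 12(s - 2)(s + 1); at s=-3 this is 120, so s decreases.
∂J/∂t = -12t(t + 2)(t + 3); at t=-4 this is 96, so t decreases.
The s-coordinate has no critical point in that direction and runs off to infinity.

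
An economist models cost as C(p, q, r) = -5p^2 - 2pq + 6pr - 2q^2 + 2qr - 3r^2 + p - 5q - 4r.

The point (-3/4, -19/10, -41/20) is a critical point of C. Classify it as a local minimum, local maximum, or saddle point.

The Hessian is constant: H = [[-10, -2, 6], [-2, -4, 2], [6, 2, -6]].
Leading principal minors: Δ₁ = -10, Δ₂ = 36, Δ₃ = -80.
The minors alternate sign starting negative (−, +, −), so H is negative definite: a local maximum.

local maximum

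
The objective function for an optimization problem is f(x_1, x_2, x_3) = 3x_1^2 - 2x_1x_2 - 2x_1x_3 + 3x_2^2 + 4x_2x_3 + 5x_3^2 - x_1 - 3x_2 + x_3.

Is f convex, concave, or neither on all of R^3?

convex

f is quadratic, so its Hessian is the constant matrix H = [[6, -2, -2], [-2, 6, 4], [-2, 4, 10]].
Leading principal minors: 6, 32, 232.
All positive ⇒ H ≻ 0 ⇒ convex.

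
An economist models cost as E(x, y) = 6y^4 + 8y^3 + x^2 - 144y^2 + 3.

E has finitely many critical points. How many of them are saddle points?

1

E separates as a function of x plus a function of y, so ∇E=0 decouples.
∂E/∂x = 2x = 0 at x ∈ {0}; ∂E/∂y = 24y(y - 3)(y + 4) = 0 at y ∈ {-4, 0, 3}.
The Hessian is diagonal: diag(E_xx, E_yy). Second derivatives: E_xx(0)=2; E_yy(-4)=672, E_yy(0)=-288, E_yy(3)=504.
Saddle points occur where the two diagonal entries have opposite signs: (0, 0). Count: 1.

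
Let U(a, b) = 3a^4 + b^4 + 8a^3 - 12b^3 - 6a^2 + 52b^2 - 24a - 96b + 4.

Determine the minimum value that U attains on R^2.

U(a,b) separates as P(a) + Q(b) + 4, so its minimum is min P + min Q + 4.
P'(a) = 12(a - 1)(a + 1)(a + 2) vanishes at a ∈ {-2, -1, 1}; Q'(b) = 4(b - 4)(b - 3)(b - 2) vanishes at b ∈ {2, 3, 4}.
Local minima of P (where P''>0): P(-2)=8, P(1)=-19. Local minima of Q: Q(2)=-64, Q(4)=-64.
So the global minimum of U is P(1) + Q(2) + 4 = -19 − 64 + 4 = -79, attained at (1, 2).

-79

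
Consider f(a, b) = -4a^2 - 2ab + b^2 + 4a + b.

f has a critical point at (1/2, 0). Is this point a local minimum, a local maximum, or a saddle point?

saddle point

The Hessian of f is constant: H = [[-8, -2], [-2, 2]].
det(H) = (-8)·2 − (-2)² = -20.
Since det(H) < 0, H is indefinite and the critical point is a saddle point.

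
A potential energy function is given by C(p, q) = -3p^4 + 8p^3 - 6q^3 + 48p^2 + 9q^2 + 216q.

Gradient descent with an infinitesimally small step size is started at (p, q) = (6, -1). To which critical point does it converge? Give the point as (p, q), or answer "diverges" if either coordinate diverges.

C is separable, so gradient descent decouples: p follows -∂C/∂p, q follows -∂C/∂q.
∂C/∂p = -12p(p - 4)(p + 2); at p=6 this is -1152, so p increases.
∂C/∂q = -18(q - 4)(q + 3); at q=-1 this is 180, so q decreases.
The p-coordinate has no critical point in that direction and runs off to infinity.

diverges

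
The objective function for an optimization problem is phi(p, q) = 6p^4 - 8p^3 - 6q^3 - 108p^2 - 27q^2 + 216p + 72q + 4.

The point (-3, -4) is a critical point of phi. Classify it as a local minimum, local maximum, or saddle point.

local minimum

The mixed partial ∂²phi/∂p∂q is 0, so the Hessian at any point is diag(phi_pp, phi_qq) = diag(24(3p^2 - 2p - 9), -18(2q + 3)).
At (-3, -4): H = diag(576, 90).
Both eigenvalues are positive, so H is positive definite: a local minimum.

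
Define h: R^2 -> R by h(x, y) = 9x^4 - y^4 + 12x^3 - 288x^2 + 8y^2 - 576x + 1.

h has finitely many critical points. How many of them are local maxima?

2

h separates as a function of x plus a function of y, so ∇h=0 decouples.
∂h/∂x = 36(x - 4)(x + 1)(x + 4) = 0 at x ∈ {-4, -1, 4}; ∂h/∂y = -4y(y - 2)(y + 2) = 0 at y ∈ {-2, 0, 2}.
The Hessian is diagonal: diag(h_xx, h_yy). Second derivatives: h_xx(-4)=864, h_xx(-1)=-540, h_xx(4)=1440; h_yy(-2)=-32, h_yy(0)=16, h_yy(2)=-32.
Local maxima occur where both diagonal entries negative: (-1, -2), (-1, 2). Count: 2.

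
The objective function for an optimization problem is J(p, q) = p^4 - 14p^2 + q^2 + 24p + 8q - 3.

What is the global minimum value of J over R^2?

J(p,q) separates as A(p) + B(q) − 3, so its minimum is min A + min B − 3.
A'(p) = 4(p - 2)(p - 1)(p + 3) vanishes at p ∈ {-3, 1, 2}; B'(q) = 2q + 8 vanishes at q ∈ {-4}.
Local minima of A (where A''>0): A(-3)=-117, A(2)=8. Local minima of B: B(-4)=-16.
So the global minimum of J is A(-3) + B(-4) − 3 = -117 − 16 − 3 = -136, attained at (-3, -4).

-136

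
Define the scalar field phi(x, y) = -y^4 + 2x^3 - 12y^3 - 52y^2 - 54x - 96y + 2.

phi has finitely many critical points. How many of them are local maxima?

2

phi separates as a function of x plus a function of y, so ∇phi=0 decouples.
∂phi/∂x = 6(x - 3)(x + 3) = 0 at x ∈ {-3, 3}; ∂phi/∂y = -4(y + 2)(y + 3)(y + 4) = 0 at y ∈ {-4, -3, -2}.
The Hessian is diagonal: diag(phi_xx, phi_yy). Second derivatives: phi_xx(-3)=-36, phi_xx(3)=36; phi_yy(-4)=-8, phi_yy(-3)=4, phi_yy(-2)=-8.
Local maxima occur where both diagonal entries negative: (-3, -4), (-3, -2). Count: 2.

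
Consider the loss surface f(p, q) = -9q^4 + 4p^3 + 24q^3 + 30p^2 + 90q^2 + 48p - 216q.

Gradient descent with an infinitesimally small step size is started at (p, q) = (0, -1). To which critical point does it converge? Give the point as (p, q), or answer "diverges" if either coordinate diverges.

(-1, 1)

f is separable, so gradient descent decouples: p follows -∂f/∂p, q follows -∂f/∂q.
∂f/∂p = 12(p + 1)(p + 4); at p=0 this is 48, so p decreases.
∂f/∂q = -36(q - 3)(q - 1)(q + 2); at q=-1 this is -288, so q increases.
p converges to its nearest critical value -1 (a local min of the p-part); q converges to 1. The iterate converges to (-1, 1).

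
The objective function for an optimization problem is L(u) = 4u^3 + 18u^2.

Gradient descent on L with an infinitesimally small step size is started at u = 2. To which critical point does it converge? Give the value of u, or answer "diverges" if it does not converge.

L'(u) = 12u(u + 3), so L'(2) = 120.
Gradient descent moves in the -L' direction, i.e. u is decreasing.
The nearest critical point in that direction is u = 0, where L'' = 36 > 0 (a local minimum). The iterate converges there.

0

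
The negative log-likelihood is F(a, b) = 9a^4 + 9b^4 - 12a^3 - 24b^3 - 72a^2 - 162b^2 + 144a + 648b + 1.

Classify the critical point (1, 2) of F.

local maximum

The mixed partial ∂²F/∂a∂b is 0, so the Hessian at any point is diag(F_aa, F_bb) = diag(36(3a^2 - 2a - 4), 36(3b^2 - 4b - 9)).
At (1, 2): H = diag(-108, -180).
Both eigenvalues are negative, so H is negative definite: a local maximum.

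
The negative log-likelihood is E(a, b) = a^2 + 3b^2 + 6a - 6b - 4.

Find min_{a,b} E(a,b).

E(a,b) separates as P(a) + Q(b) − 4, so its minimum is min P + min Q − 4.
P'(a) = 2a + 6 vanishes at a ∈ {-3}; Q'(b) = 6b - 6 vanishes at b ∈ {1}.
Local minima of P (where P''>0): P(-3)=-9. Local minima of Q: Q(1)=-3.
So the global minimum of E is P(-3) + Q(1) − 4 = -9 − 3 − 4 = -16, attained at (-3, 1).

-16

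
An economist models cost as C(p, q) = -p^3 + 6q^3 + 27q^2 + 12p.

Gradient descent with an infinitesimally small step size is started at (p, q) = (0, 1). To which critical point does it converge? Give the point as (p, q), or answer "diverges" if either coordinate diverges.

C is separable, so gradient descent decouples: p follows -∂C/∂p, q follows -∂C/∂q.
∂C/∂p = -3(p - 2)(p + 2); at p=0 this is 12, so p decreases.
∂C/∂q = 18q(q + 3); at q=1 this is 72, so q decreases.
p converges to its nearest critical value -2 (a local min of the p-part); q converges to 0. The iterate converges to (-2, 0).

(-2, 0)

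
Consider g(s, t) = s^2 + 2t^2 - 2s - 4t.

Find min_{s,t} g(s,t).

-3

g(s,t) separates as P(s) + Q(t), so its minimum is min P + min Q.
P'(s) = 2s - 2 vanishes at s ∈ {1}; Q'(t) = 4(t - 1) vanishes at t ∈ {1}.
Local minima of P (where P''>0): P(1)=-1. Local minima of Q: Q(1)=-2.
So the global minimum of g is P(1) + Q(1) = -1 − 2 = -3, attained at (1, 1).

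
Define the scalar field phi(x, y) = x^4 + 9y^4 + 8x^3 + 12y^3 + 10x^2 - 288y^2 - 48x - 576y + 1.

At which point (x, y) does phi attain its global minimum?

(1, 4)

phi(x,y) separates as P(x) + Q(y) + 1, so its minimum is min P + min Q + 1.
P'(x) = 4(x - 1)(x + 3)(x + 4) vanishes at x ∈ {-4, -3, 1}; Q'(y) = 36(y - 4)(y + 1)(y + 4) vanishes at y ∈ {-4, -1, 4}.
Local minima of P (where P''>0): P(-4)=96, P(1)=-29. Local minima of Q: Q(-4)=-768, Q(4)=-3840.
So the global minimum of phi is P(1) + Q(4) + 1 = -29 − 3840 + 1 = -3868, attained at (1, 4).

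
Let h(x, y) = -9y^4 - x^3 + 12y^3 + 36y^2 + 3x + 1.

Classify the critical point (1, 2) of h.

local maximum

The mixed partial ∂²h/∂x∂y is 0, so the Hessian at any point is diag(h_xx, h_yy) = diag(-6x, 36(-3y^2 + 2y + 2)).
At (1, 2): H = diag(-6, -216).
Both eigenvalues are negative, so H is negative definite: a local maximum.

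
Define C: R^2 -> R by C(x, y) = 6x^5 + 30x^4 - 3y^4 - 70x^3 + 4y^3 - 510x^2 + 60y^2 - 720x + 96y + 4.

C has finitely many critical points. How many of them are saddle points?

C separates as a function of x plus a function of y, so ∇C=0 decouples.
∂C/∂x = 30(x - 3)(x + 1)(x + 2)(x + 4) = 0 at x ∈ {-4, -2, -1, 3}; ∂C/∂y = -12(y - 4)(y + 1)(y + 2) = 0 at y ∈ {-2, -1, 4}.
The Hessian is diagonal: diag(C_xx, C_yy). Second derivatives: C_xx(-4)=-1260, C_xx(-2)=300, C_xx(-1)=-360, C_xx(3)=4200; C_yy(-2)=-72, C_yy(-1)=60, C_yy(4)=-360.
Saddle points occur where the two diagonal entries have opposite signs: (-4, -1), (-2, -2), (-2, 4), (-1, -1), (3, -2), (3, 4). Count: 6.

6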